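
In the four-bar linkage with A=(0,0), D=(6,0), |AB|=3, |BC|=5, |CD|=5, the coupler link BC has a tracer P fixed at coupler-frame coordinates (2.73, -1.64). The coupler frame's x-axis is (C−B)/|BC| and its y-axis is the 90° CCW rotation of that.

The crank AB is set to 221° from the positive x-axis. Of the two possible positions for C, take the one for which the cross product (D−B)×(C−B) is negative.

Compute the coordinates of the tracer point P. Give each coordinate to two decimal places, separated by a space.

A=(0,0), D=(6.00,0)
B = A + 3.00·(cos221°, sin221°) = (-2.2641, -1.9682)
|BD| = 8.4953
circle(B,5.00) ∩ circle(D,5.00): a=4.2476, h=2.6377
  candidates: C₊=(1.2568,1.5819) cross=22.408; C₋=(2.4790,-3.5501) cross=-22.408
  mode - wants cross < 0 → take C=(2.4790,-3.5501) (cross=-22.408)
ex = (C−B)/|BC| = (0.9486,-0.3164); ey = (0.3164,0.9486)
P = B + 2.73·ex + -1.64·ey = (-0.1932,-4.3876)

-0.19 -4.39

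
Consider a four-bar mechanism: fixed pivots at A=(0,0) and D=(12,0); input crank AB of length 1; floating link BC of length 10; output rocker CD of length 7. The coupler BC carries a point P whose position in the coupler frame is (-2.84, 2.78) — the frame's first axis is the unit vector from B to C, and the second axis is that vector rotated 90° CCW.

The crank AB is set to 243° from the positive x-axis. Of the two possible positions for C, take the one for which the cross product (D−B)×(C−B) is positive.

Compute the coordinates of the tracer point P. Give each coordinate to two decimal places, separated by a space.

-4.40 -0.46

A=(0,0), D=(12.00,0)
B = A + 1.00·(cos243°, sin243°) = (-0.4540, -0.8910)
|BD| = 12.4858
circle(B,10.00) ∩ circle(D,7.00): a=8.2852, h=5.5996
  candidates: C₊=(7.4105,5.2855) cross=69.915; C₋=(8.2097,-5.8850) cross=-69.915
  mode + wants cross > 0 → take C=(7.4105,5.2855) (cross=69.915)
ex = (C−B)/|BC| = (0.7865,0.6177); ey = (-0.6177,0.7865)
P = B + -2.84·ex + 2.78·ey = (-4.4046,-0.4588)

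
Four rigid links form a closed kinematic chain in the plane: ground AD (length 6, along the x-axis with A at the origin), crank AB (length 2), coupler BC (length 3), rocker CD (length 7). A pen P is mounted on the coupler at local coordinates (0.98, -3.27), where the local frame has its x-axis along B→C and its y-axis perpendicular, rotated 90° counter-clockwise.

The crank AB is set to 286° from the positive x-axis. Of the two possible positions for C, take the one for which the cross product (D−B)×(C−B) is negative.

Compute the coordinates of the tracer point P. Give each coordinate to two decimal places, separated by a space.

-2.54 -3.37

A=(0,0), D=(6.00,0)
B = A + 2.00·(cos286°, sin286°) = (0.5513, -1.9225)
|BD| = 5.7779
circle(B,3.00) ∩ circle(D,7.00): a=-0.5725, h=2.9449
  candidates: C₊=(-0.9684,0.6641) cross=17.015; C₋=(0.9913,-4.8901) cross=-17.015
  mode - wants cross < 0 → take C=(0.9913,-4.8901) (cross=-17.015)
ex = (C−B)/|BC| = (0.1467,-0.9892); ey = (0.9892,0.1467)
P = B + 0.98·ex + -3.27·ey = (-2.5396,-3.3715)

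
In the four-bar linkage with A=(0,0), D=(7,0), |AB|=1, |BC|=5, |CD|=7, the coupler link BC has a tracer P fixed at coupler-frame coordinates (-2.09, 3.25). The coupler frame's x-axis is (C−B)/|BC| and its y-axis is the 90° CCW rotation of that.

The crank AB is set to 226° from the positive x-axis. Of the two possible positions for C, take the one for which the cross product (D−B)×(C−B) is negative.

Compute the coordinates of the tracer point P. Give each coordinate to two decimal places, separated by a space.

A=(0,0), D=(7.00,0)
B = A + 1.00·(cos226°, sin226°) = (-0.6947, -0.7193)
|BD| = 7.7282
circle(B,5.00) ∩ circle(D,7.00): a=2.3114, h=4.4337
  candidates: C₊=(1.1940,3.9102) cross=34.265; C₋=(2.0193,-4.9186) cross=-34.265
  mode - wants cross < 0 → take C=(2.0193,-4.9186) (cross=-34.265)
ex = (C−B)/|BC| = (0.5428,-0.8399); ey = (0.8399,0.5428)
P = B + -2.09·ex + 3.25·ey = (0.9004,2.8001)

0.90 2.80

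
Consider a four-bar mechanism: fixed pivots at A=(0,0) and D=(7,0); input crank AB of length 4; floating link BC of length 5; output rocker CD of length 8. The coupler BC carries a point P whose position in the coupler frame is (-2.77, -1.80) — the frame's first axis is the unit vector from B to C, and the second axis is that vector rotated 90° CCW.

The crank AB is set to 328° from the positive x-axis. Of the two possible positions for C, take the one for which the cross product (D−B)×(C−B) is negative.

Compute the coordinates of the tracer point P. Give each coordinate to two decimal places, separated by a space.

A=(0,0), D=(7.00,0)
B = A + 4.00·(cos328°, sin328°) = (3.3922, -2.1197)
|BD| = 4.1844
circle(B,5.00) ∩ circle(D,8.00): a=-2.5679, h=4.2902
  candidates: C₊=(-0.9952,0.2785) cross=17.952; C₋=(3.3514,-7.1195) cross=-17.952
  mode - wants cross < 0 → take C=(3.3514,-7.1195) (cross=-17.952)
ex = (C−B)/|BC| = (-0.0082,-1.0000); ey = (1.0000,-0.0082)
P = B + -2.77·ex + -1.80·ey = (1.6149,0.6649)

1.61 0.66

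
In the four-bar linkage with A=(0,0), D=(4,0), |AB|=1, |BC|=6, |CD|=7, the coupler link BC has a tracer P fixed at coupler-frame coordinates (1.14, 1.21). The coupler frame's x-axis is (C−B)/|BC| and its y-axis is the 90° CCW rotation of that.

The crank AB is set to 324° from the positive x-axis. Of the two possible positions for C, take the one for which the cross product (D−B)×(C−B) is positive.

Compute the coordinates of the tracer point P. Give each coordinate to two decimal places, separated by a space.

-0.64 0.22

A=(0,0), D=(4.00,0)
B = A + 1.00·(cos324°, sin324°) = (0.8090, -0.5878)
|BD| = 3.2447
circle(B,6.00) ∩ circle(D,7.00): a=-0.3810, h=5.9879
  candidates: C₊=(-0.6504,5.2320) cross=19.429; C₋=(1.5191,-6.5456) cross=-19.429
  mode + wants cross > 0 → take C=(-0.6504,5.2320) (cross=19.429)
ex = (C−B)/|BC| = (-0.2432,0.9700); ey = (-0.9700,-0.2432)
P = B + 1.14·ex + 1.21·ey = (-0.6419,0.2237)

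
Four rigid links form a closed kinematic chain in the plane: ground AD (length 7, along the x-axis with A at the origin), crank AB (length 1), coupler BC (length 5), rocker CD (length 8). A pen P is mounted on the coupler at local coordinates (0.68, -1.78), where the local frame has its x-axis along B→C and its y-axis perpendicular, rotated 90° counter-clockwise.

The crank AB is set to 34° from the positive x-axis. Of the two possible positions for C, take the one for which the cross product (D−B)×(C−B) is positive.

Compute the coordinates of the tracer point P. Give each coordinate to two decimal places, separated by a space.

A=(0,0), D=(7.00,0)
B = A + 1.00·(cos34°, sin34°) = (0.8290, 0.5592)
|BD| = 6.1962
circle(B,5.00) ∩ circle(D,8.00): a=-0.0489, h=4.9998
  candidates: C₊=(1.2315,5.5430) cross=30.980; C₋=(0.3291,-4.4157) cross=-30.980
  mode + wants cross > 0 → take C=(1.2315,5.5430) (cross=30.980)
ex = (C−B)/|BC| = (0.0805,0.9968); ey = (-0.9968,0.0805)
P = B + 0.68·ex + -1.78·ey = (2.6580,1.0937)

2.66 1.09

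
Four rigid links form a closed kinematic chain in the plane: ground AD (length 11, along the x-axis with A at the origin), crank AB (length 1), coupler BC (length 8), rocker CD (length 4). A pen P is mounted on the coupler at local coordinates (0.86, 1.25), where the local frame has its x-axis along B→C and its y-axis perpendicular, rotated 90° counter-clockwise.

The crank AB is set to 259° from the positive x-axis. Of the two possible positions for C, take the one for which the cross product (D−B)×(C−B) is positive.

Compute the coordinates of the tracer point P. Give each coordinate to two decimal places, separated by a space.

0.21 0.48

A=(0,0), D=(11.00,0)
B = A + 1.00·(cos259°, sin259°) = (-0.1908, -0.9816)
|BD| = 11.2338
circle(B,8.00) ∩ circle(D,4.00): a=7.7533, h=1.9714
  candidates: C₊=(7.3606,1.6597) cross=22.146; C₋=(7.7051,-2.2680) cross=-22.146
  mode + wants cross > 0 → take C=(7.3606,1.6597) (cross=22.146)
ex = (C−B)/|BC| = (0.9439,0.3302); ey = (-0.3302,0.9439)
P = B + 0.86·ex + 1.25·ey = (0.2083,0.4822)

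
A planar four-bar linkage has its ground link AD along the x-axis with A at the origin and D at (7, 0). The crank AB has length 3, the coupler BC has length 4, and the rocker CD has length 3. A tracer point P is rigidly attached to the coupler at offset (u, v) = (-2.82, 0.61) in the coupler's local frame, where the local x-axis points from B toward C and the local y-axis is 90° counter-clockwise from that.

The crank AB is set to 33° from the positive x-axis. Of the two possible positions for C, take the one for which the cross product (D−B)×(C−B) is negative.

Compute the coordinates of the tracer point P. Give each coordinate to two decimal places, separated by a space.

A=(0,0), D=(7.00,0)
B = A + 3.00·(cos33°, sin33°) = (2.5160, 1.6339)
|BD| = 4.7724
circle(B,4.00) ∩ circle(D,3.00): a=3.1196, h=2.5036
  candidates: C₊=(6.3042,2.9182) cross=11.948; C₋=(4.5899,-1.7865) cross=-11.948
  mode - wants cross < 0 → take C=(4.5899,-1.7865) (cross=-11.948)
ex = (C−B)/|BC| = (0.5185,-0.8551); ey = (0.8551,0.5185)
P = B + -2.82·ex + 0.61·ey = (1.5755,4.3616)

1.58 4.36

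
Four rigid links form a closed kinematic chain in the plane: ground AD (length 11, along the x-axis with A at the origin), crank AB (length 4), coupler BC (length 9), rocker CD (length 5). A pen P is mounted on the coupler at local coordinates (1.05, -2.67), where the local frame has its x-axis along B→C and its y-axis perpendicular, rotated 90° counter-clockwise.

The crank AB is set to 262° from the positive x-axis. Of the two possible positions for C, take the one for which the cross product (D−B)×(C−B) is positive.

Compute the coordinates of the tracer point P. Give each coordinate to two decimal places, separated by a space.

A=(0,0), D=(11.00,0)
B = A + 4.00·(cos262°, sin262°) = (-0.5567, -3.9611)
|BD| = 12.2167
circle(B,9.00) ∩ circle(D,5.00): a=8.4003, h=3.2304
  candidates: C₊=(6.3424,1.8184) cross=39.464; C₋=(8.4372,-4.2932) cross=-39.464
  mode + wants cross > 0 → take C=(6.3424,1.8184) (cross=39.464)
ex = (C−B)/|BC| = (0.7666,0.6422); ey = (-0.6422,0.7666)
P = B + 1.05·ex + -2.67·ey = (1.9628,-5.3335)

1.96 -5.33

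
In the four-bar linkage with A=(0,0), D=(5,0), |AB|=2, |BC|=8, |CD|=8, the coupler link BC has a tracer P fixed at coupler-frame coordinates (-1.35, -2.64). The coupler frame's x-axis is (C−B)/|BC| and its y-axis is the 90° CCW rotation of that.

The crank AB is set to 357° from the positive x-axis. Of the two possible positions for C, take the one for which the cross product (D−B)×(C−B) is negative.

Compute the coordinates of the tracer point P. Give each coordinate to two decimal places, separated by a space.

A=(0,0), D=(5.00,0)
B = A + 2.00·(cos357°, sin357°) = (1.9973, -0.1047)
|BD| = 3.0046
circle(B,8.00) ∩ circle(D,8.00): a=1.5023, h=7.8577
  candidates: C₊=(3.2249,7.8006) cross=23.609; C₋=(3.7724,-7.9052) cross=-23.609
  mode - wants cross < 0 → take C=(3.7724,-7.9052) (cross=-23.609)
ex = (C−B)/|BC| = (0.2219,-0.9751); ey = (0.9751,0.2219)
P = B + -1.35·ex + -2.64·ey = (-0.8765,0.6259)

-0.88 0.63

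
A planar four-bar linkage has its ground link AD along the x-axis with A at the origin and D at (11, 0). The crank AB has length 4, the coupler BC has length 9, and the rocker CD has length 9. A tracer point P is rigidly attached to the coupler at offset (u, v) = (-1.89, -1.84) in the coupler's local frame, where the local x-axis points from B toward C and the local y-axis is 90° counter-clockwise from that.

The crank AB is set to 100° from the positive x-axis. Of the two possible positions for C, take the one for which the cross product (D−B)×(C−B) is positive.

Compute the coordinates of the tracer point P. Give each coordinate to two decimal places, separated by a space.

A=(0,0), D=(11.00,0)
B = A + 4.00·(cos100°, sin100°) = (-0.6946, 3.9392)
|BD| = 12.3402
circle(B,9.00) ∩ circle(D,9.00): a=6.1701, h=6.5521
  candidates: C₊=(7.2443,8.1789) cross=80.854; C₋=(3.0612,-4.2397) cross=-80.854
  mode + wants cross > 0 → take C=(7.2443,8.1789) (cross=80.854)
ex = (C−B)/|BC| = (0.8821,0.4711); ey = (-0.4711,0.8821)
P = B + -1.89·ex + -1.84·ey = (-1.4950,1.4258)

-1.49 1.43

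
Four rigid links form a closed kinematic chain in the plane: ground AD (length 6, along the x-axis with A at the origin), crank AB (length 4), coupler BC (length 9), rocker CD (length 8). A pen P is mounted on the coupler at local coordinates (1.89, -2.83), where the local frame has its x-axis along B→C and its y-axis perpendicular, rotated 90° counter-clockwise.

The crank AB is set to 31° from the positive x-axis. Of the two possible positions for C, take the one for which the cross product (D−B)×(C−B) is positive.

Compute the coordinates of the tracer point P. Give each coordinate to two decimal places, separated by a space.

A=(0,0), D=(6.00,0)
B = A + 4.00·(cos31°, sin31°) = (3.4287, 2.0602)
|BD| = 3.2948
circle(B,9.00) ∩ circle(D,8.00): a=4.2272, h=7.9455
  candidates: C₊=(11.6957,5.6178) cross=26.179; C₋=(1.7596,-6.7837) cross=-26.179
  mode + wants cross > 0 → take C=(11.6957,5.6178) (cross=26.179)
ex = (C−B)/|BC| = (0.9186,0.3953); ey = (-0.3953,0.9186)
P = B + 1.89·ex + -2.83·ey = (6.2834,0.2077)

6.28 0.21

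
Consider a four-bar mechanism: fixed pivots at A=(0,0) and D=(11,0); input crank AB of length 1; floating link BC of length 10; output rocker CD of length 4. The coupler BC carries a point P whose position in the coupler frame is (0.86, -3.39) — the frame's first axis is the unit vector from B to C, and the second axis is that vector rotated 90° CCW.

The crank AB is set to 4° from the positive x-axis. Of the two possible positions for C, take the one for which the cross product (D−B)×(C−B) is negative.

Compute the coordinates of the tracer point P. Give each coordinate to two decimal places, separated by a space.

0.44 -3.38

A=(0,0), D=(11.00,0)
B = A + 1.00·(cos4°, sin4°) = (0.9976, 0.0698)
|BD| = 10.0027
circle(B,10.00) ∩ circle(D,4.00): a=9.2002, h=3.9187
  candidates: C₊=(10.2249,3.9242) cross=39.197; C₋=(10.1702,-3.9130) cross=-39.197
  mode - wants cross < 0 → take C=(10.1702,-3.9130) (cross=-39.197)
ex = (C−B)/|BC| = (0.9173,-0.3983); ey = (0.3983,0.9173)
P = B + 0.86·ex + -3.39·ey = (0.4363,-3.3823)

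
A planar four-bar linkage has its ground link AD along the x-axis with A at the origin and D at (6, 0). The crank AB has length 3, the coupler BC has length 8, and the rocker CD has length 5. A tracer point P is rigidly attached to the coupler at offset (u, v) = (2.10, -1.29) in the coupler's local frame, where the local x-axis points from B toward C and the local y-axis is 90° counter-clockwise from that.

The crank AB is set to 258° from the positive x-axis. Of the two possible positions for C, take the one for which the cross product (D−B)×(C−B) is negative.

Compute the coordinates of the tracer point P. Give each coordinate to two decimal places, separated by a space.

1.10 -4.69

A=(0,0), D=(6.00,0)
B = A + 3.00·(cos258°, sin258°) = (-0.6237, -2.9344)
|BD| = 7.2446
circle(B,8.00) ∩ circle(D,5.00): a=6.3140, h=4.9126
  candidates: C₊=(3.1592,4.1146) cross=35.590; C₋=(7.1389,-4.8686) cross=-35.590
  mode - wants cross < 0 → take C=(7.1389,-4.8686) (cross=-35.590)
ex = (C−B)/|BC| = (0.9703,-0.2418); ey = (0.2418,0.9703)
P = B + 2.10·ex + -1.29·ey = (1.1021,-4.6939)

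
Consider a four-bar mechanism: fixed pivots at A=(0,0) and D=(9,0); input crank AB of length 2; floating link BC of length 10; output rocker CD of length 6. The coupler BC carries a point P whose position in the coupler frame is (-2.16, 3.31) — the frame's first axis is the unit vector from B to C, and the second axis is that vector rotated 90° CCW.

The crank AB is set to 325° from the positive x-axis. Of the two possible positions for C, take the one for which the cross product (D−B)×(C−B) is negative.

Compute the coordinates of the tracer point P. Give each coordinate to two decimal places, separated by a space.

1.27 2.79

A=(0,0), D=(9.00,0)
B = A + 2.00·(cos325°, sin325°) = (1.6383, -1.1472)
|BD| = 7.4505
circle(B,10.00) ∩ circle(D,6.00): a=8.0203, h=5.9729
  candidates: C₊=(8.6433,5.9894) cross=44.501; C₋=(10.4826,-5.8139) cross=-44.501
  mode - wants cross < 0 → take C=(10.4826,-5.8139) (cross=-44.501)
ex = (C−B)/|BC| = (0.8844,-0.4667); ey = (0.4667,0.8844)
P = B + -2.16·ex + 3.31·ey = (1.2727,2.7883)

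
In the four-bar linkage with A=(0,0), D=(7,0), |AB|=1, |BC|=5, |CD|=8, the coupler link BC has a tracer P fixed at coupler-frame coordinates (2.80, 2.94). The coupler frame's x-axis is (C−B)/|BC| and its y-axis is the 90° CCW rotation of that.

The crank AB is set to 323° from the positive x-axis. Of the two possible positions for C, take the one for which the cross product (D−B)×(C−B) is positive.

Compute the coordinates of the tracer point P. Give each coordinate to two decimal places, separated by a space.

-2.41 1.89

A=(0,0), D=(7.00,0)
B = A + 1.00·(cos323°, sin323°) = (0.7986, -0.6018)
|BD| = 6.2305
circle(B,5.00) ∩ circle(D,8.00): a=-0.0145, h=5.0000
  candidates: C₊=(0.3012,4.3734) cross=31.152; C₋=(1.2671,-5.5798) cross=-31.152
  mode + wants cross > 0 → take C=(0.3012,4.3734) (cross=31.152)
ex = (C−B)/|BC| = (-0.0995,0.9950); ey = (-0.9950,-0.0995)
P = B + 2.80·ex + 2.94·ey = (-2.4053,1.8918)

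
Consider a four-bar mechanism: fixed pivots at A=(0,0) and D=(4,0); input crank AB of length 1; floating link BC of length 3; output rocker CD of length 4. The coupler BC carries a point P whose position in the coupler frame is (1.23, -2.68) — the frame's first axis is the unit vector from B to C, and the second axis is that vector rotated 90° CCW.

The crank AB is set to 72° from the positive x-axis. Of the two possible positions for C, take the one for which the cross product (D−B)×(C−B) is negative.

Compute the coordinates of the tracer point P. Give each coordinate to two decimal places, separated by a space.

-2.26 -0.50

A=(0,0), D=(4.00,0)
B = A + 1.00·(cos72°, sin72°) = (0.3090, 0.9511)
|BD| = 3.8115
circle(B,3.00) ∩ circle(D,4.00): a=0.9875, h=2.8328
  candidates: C₊=(1.9721,3.4479) cross=10.797; C₋=(0.5584,-2.0386) cross=-10.797
  mode - wants cross < 0 → take C=(0.5584,-2.0386) (cross=-10.797)
ex = (C−B)/|BC| = (0.0831,-0.9965); ey = (0.9965,0.0831)
P = B + 1.23·ex + -2.68·ey = (-2.2594,-0.4975)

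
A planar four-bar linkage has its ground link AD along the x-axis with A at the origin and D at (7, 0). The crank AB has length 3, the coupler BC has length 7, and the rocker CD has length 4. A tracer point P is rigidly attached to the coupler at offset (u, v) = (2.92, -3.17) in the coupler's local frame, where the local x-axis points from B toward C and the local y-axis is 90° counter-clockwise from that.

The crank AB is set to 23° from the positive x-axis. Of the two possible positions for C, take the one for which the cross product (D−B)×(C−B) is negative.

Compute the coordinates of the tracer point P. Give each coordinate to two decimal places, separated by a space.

A=(0,0), D=(7.00,0)
B = A + 3.00·(cos23°, sin23°) = (2.7615, 1.1722)
|BD| = 4.3976
circle(B,7.00) ∩ circle(D,4.00): a=5.9509, h=3.6861
  candidates: C₊=(9.4796,3.1387) cross=16.210; C₋=(7.5145,-3.9668) cross=-16.210
  mode - wants cross < 0 → take C=(7.5145,-3.9668) (cross=-16.210)
ex = (C−B)/|BC| = (0.6790,-0.7341); ey = (0.7341,0.6790)
P = B + 2.92·ex + -3.17·ey = (2.4170,-3.1239)

2.42 -3.12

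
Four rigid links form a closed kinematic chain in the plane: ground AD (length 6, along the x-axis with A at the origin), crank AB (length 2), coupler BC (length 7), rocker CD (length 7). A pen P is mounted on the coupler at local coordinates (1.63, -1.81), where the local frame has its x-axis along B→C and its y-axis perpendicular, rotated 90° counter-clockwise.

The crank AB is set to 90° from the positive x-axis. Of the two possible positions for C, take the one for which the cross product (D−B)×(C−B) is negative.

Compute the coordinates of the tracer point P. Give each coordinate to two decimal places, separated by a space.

A=(0,0), D=(6.00,0)
B = A + 2.00·(cos90°, sin90°) = (0.0000, 2.0000)
|BD| = 6.3246
circle(B,7.00) ∩ circle(D,7.00): a=3.1623, h=6.2450
  candidates: C₊=(4.9748,6.9245) cross=39.497; C₋=(1.0252,-4.9245) cross=-39.497
  mode - wants cross < 0 → take C=(1.0252,-4.9245) (cross=-39.497)
ex = (C−B)/|BC| = (0.1465,-0.9892); ey = (0.9892,0.1465)
P = B + 1.63·ex + -1.81·ey = (-1.5518,0.1225)

-1.55 0.12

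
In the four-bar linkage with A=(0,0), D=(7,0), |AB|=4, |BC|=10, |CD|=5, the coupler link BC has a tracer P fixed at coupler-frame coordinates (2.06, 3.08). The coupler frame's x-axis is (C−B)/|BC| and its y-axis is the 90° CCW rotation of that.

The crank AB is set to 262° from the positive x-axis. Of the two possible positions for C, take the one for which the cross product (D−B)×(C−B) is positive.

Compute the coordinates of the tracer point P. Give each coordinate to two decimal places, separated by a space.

-2.06 -0.57

A=(0,0), D=(7.00,0)
B = A + 4.00·(cos262°, sin262°) = (-0.5567, -3.9611)
|BD| = 8.5319
circle(B,10.00) ∩ circle(D,5.00): a=8.6612, h=4.9983
  candidates: C₊=(4.7940,4.4870) cross=42.645; C₋=(9.4351,-4.3670) cross=-42.645
  mode + wants cross > 0 → take C=(4.7940,4.4870) (cross=42.645)
ex = (C−B)/|BC| = (0.5351,0.8448); ey = (-0.8448,0.5351)
P = B + 2.06·ex + 3.08·ey = (-2.0565,-0.5728)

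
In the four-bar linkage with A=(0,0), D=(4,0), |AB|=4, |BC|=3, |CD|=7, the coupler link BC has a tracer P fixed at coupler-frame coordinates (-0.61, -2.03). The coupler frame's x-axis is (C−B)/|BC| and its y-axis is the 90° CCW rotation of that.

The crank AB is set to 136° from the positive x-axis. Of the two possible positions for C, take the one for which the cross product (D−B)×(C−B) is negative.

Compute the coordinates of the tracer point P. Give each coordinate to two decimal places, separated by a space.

A=(0,0), D=(4.00,0)
B = A + 4.00·(cos136°, sin136°) = (-2.8774, 2.7786)
|BD| = 7.4175
circle(B,3.00) ∩ circle(D,7.00): a=1.0124, h=2.8240
  candidates: C₊=(-0.8808,5.0178) cross=20.947; C₋=(-2.9966,-0.2190) cross=-20.947
  mode - wants cross < 0 → take C=(-2.9966,-0.2190) (cross=-20.947)
ex = (C−B)/|BC| = (-0.0397,-0.9992); ey = (0.9992,-0.0397)
P = B + -0.61·ex + -2.03·ey = (-4.8815,3.4688)

-4.88 3.47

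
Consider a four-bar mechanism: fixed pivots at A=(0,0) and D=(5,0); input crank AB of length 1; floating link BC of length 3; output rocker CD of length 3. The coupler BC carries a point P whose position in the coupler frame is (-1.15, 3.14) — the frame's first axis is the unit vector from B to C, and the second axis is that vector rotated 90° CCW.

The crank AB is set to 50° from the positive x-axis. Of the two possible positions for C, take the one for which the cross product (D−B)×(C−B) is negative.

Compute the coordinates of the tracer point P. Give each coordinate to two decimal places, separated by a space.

A=(0,0), D=(5.00,0)
B = A + 1.00·(cos50°, sin50°) = (0.6428, 0.7660)
|BD| = 4.4240
circle(B,3.00) ∩ circle(D,3.00): a=2.2120, h=2.0266
  candidates: C₊=(3.1723,2.3790) cross=8.966; C₋=(2.4705,-1.6129) cross=-8.966
  mode - wants cross < 0 → take C=(2.4705,-1.6129) (cross=-8.966)
ex = (C−B)/|BC| = (0.6092,-0.7930); ey = (0.7930,0.6092)
P = B + -1.15·ex + 3.14·ey = (2.4322,3.5910)

2.43 3.59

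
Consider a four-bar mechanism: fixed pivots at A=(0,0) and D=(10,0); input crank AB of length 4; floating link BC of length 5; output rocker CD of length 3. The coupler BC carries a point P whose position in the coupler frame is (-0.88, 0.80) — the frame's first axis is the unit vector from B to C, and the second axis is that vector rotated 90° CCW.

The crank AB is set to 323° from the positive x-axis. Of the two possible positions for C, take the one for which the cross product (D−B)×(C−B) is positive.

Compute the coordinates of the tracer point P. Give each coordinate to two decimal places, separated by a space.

A=(0,0), D=(10.00,0)
B = A + 4.00·(cos323°, sin323°) = (3.1945, -2.4073)
|BD| = 7.2187
circle(B,5.00) ∩ circle(D,3.00): a=4.7176, h=1.6567
  candidates: C₊=(7.0896,0.7278) cross=11.959; C₋=(8.1945,-2.3959) cross=-11.959
  mode + wants cross > 0 → take C=(7.0896,0.7278) (cross=11.959)
ex = (C−B)/|BC| = (0.7790,0.6270); ey = (-0.6270,0.7790)
P = B + -0.88·ex + 0.80·ey = (2.0074,-2.3358)

2.01 -2.34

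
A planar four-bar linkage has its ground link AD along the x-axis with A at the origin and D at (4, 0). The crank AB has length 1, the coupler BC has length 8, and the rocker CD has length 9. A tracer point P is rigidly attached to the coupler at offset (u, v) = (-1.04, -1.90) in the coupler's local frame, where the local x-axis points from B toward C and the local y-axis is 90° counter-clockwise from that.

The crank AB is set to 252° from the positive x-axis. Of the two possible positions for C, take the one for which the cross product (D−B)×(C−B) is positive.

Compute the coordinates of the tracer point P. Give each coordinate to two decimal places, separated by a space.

1.75 -1.63

A=(0,0), D=(4.00,0)
B = A + 1.00·(cos252°, sin252°) = (-0.3090, -0.9511)
|BD| = 4.4127
circle(B,8.00) ∩ circle(D,9.00): a=0.2801, h=7.9951
  candidates: C₊=(-1.7586,6.9165) cross=35.280; C₋=(1.6877,-8.6979) cross=-35.280
  mode + wants cross > 0 → take C=(-1.7586,6.9165) (cross=35.280)
ex = (C−B)/|BC| = (-0.1812,0.9834); ey = (-0.9834,-0.1812)
P = B + -1.04·ex + -1.90·ey = (1.7480,-1.6296)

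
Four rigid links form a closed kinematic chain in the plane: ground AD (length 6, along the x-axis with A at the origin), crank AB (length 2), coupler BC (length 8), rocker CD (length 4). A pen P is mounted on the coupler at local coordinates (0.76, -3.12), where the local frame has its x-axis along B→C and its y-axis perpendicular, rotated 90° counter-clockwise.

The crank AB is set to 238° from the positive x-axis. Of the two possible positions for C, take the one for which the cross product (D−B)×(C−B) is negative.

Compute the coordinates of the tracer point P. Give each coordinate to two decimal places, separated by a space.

-1.21 -4.90

A=(0,0), D=(6.00,0)
B = A + 2.00·(cos238°, sin238°) = (-1.0598, -1.6961)
|BD| = 7.2607
circle(B,8.00) ∩ circle(D,4.00): a=6.9358, h=3.9868
  candidates: C₊=(4.7528,3.8006) cross=28.947; C₋=(6.6154,-3.9524) cross=-28.947
  mode - wants cross < 0 → take C=(6.6154,-3.9524) (cross=-28.947)
ex = (C−B)/|BC| = (0.9594,-0.2820); ey = (0.2820,0.9594)
P = B + 0.76·ex + -3.12·ey = (-1.2106,-4.9038)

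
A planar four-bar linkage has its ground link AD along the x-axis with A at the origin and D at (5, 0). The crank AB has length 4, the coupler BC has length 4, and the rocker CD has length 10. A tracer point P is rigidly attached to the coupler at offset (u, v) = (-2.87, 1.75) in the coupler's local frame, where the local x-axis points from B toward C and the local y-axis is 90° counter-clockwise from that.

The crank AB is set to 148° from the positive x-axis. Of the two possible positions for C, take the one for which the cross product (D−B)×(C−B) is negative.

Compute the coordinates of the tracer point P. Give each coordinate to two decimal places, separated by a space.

-0.70 4.14

A=(0,0), D=(5.00,0)
B = A + 4.00·(cos148°, sin148°) = (-3.3922, 2.1197)
|BD| = 8.6557
circle(B,4.00) ∩ circle(D,10.00): a=-0.5244, h=3.9655
  candidates: C₊=(-2.9295,6.0928) cross=34.324; C₋=(-4.8717,-1.5966) cross=-34.324
  mode - wants cross < 0 → take C=(-4.8717,-1.5966) (cross=-34.324)
ex = (C−B)/|BC| = (-0.3699,-0.9291); ey = (0.9291,-0.3699)
P = B + -2.87·ex + 1.75·ey = (-0.7047,4.1388)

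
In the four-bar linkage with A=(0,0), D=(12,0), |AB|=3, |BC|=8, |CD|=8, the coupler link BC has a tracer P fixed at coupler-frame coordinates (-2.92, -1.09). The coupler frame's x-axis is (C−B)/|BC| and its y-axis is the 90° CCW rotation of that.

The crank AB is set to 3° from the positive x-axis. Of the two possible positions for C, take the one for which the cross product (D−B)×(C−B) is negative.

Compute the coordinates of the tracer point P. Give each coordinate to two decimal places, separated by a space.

A=(0,0), D=(12.00,0)
B = A + 3.00·(cos3°, sin3°) = (2.9959, 0.1570)
|BD| = 9.0055
circle(B,8.00) ∩ circle(D,8.00): a=4.5027, h=6.6125
  candidates: C₊=(7.6132,6.6900) cross=59.549; C₋=(7.3827,-6.5330) cross=-59.549
  mode - wants cross < 0 → take C=(7.3827,-6.5330) (cross=-59.549)
ex = (C−B)/|BC| = (0.5483,-0.8363); ey = (0.8363,0.5483)
P = B + -2.92·ex + -1.09·ey = (0.4832,2.0012)

0.48 2.00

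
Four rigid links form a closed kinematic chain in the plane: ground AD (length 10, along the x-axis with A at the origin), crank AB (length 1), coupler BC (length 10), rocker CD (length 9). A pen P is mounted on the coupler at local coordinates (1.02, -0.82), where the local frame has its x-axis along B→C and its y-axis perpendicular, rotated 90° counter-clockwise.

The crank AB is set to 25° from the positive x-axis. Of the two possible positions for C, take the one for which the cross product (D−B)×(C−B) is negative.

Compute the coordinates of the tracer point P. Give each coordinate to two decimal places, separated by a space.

A=(0,0), D=(10.00,0)
B = A + 1.00·(cos25°, sin25°) = (0.9063, 0.4226)
|BD| = 9.1035
circle(B,10.00) ∩ circle(D,9.00): a=5.5953, h=8.2881
  candidates: C₊=(6.8803,8.4420) cross=75.451; C₋=(6.1108,-8.1163) cross=-75.451
  mode - wants cross < 0 → take C=(6.1108,-8.1163) (cross=-75.451)
ex = (C−B)/|BC| = (0.5205,-0.8539); ey = (0.8539,0.5205)
P = B + 1.02·ex + -0.82·ey = (0.7370,-0.8751)

0.74 -0.88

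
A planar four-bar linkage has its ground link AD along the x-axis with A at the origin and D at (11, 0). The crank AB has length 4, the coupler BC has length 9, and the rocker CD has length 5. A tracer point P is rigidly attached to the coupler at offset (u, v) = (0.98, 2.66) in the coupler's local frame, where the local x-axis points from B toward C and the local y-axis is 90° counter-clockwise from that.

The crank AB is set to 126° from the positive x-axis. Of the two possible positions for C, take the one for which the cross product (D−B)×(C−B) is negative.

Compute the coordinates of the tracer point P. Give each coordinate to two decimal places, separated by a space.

-0.45 5.34

A=(0,0), D=(11.00,0)
B = A + 4.00·(cos126°, sin126°) = (-2.3511, 3.2361)
|BD| = 13.7377
circle(B,9.00) ∩ circle(D,5.00): a=8.9070, h=1.2902
  candidates: C₊=(6.6092,2.3918) cross=17.724; C₋=(6.0013,-0.1159) cross=-17.724
  mode - wants cross < 0 → take C=(6.0013,-0.1159) (cross=-17.724)
ex = (C−B)/|BC| = (0.9281,-0.3724); ey = (0.3724,0.9281)
P = B + 0.98·ex + 2.66·ey = (-0.4509,5.3397)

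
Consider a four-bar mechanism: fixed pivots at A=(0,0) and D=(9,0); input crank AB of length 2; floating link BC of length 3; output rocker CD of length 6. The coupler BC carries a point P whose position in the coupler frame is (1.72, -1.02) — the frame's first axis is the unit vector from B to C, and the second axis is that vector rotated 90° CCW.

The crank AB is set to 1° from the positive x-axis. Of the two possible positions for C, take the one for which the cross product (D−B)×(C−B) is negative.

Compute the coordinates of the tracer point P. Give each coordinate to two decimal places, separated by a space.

A=(0,0), D=(9.00,0)
B = A + 2.00·(cos1°, sin1°) = (1.9997, 0.0349)
|BD| = 7.0004
circle(B,3.00) ∩ circle(D,6.00): a=1.5717, h=2.5553
  candidates: C₊=(3.5841,2.5824) cross=17.888; C₋=(3.5587,-2.5282) cross=-17.888
  mode - wants cross < 0 → take C=(3.5587,-2.5282) (cross=-17.888)
ex = (C−B)/|BC| = (0.5197,-0.8544); ey = (0.8544,0.5197)
P = B + 1.72·ex + -1.02·ey = (2.0220,-1.9647)

2.02 -1.96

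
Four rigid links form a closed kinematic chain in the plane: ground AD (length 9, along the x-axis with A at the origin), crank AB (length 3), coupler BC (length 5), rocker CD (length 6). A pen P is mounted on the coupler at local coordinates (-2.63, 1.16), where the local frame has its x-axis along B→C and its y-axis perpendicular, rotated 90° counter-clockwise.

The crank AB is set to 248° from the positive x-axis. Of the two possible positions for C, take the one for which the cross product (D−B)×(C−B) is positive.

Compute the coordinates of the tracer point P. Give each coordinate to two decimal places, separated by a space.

A=(0,0), D=(9.00,0)
B = A + 3.00·(cos248°, sin248°) = (-1.1238, -2.7816)
|BD| = 10.4990
circle(B,5.00) ∩ circle(D,6.00): a=4.7256, h=1.6335
  candidates: C₊=(3.0002,0.0456) cross=17.150; C₋=(3.8657,-3.1047) cross=-17.150
  mode + wants cross > 0 → take C=(3.0002,0.0456) (cross=17.150)
ex = (C−B)/|BC| = (0.8248,0.5654); ey = (-0.5654,0.8248)
P = B + -2.63·ex + 1.16·ey = (-3.9489,-3.3119)

-3.95 -3.31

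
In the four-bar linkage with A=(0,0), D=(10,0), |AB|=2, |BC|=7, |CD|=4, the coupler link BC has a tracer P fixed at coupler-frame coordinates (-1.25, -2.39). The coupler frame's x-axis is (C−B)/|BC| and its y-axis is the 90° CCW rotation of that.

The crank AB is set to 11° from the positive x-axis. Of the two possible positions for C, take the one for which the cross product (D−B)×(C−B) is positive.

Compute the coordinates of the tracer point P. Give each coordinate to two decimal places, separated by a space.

1.94 -2.32

A=(0,0), D=(10.00,0)
B = A + 2.00·(cos11°, sin11°) = (1.9633, 0.3816)
|BD| = 8.0458
circle(B,7.00) ∩ circle(D,4.00): a=6.0737, h=3.4800
  candidates: C₊=(8.1951,3.5697) cross=28.000; C₋=(7.8650,-3.3826) cross=-28.000
  mode + wants cross > 0 → take C=(8.1951,3.5697) (cross=28.000)
ex = (C−B)/|BC| = (0.8903,0.4554); ey = (-0.4554,0.8903)
P = B + -1.25·ex + -2.39·ey = (1.9389,-2.3154)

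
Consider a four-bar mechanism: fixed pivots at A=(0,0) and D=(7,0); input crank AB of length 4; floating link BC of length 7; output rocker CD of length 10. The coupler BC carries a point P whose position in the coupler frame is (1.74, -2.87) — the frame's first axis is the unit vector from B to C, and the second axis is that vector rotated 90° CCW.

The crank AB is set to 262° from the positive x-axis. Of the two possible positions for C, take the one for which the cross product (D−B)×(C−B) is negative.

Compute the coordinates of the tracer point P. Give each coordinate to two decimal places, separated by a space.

-1.74 -7.10

A=(0,0), D=(7.00,0)
B = A + 4.00·(cos262°, sin262°) = (-0.5567, -3.9611)
|BD| = 8.5319
circle(B,7.00) ∩ circle(D,10.00): a=1.2772, h=6.8825
  candidates: C₊=(-2.6208,2.7277) cross=58.721; C₋=(3.7698,-9.4639) cross=-58.721
  mode - wants cross < 0 → take C=(3.7698,-9.4639) (cross=-58.721)
ex = (C−B)/|BC| = (0.6181,-0.7861); ey = (0.7861,0.6181)
P = B + 1.74·ex + -2.87·ey = (-1.7374,-7.1028)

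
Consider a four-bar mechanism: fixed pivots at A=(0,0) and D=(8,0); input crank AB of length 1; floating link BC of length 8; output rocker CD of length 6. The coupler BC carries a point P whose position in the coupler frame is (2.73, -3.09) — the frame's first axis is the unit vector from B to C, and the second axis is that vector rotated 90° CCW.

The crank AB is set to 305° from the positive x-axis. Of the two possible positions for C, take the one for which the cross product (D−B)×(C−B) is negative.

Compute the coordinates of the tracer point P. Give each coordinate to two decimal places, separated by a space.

A=(0,0), D=(8.00,0)
B = A + 1.00·(cos305°, sin305°) = (0.5736, -0.8192)
|BD| = 7.4715
circle(B,8.00) ∩ circle(D,6.00): a=5.6095, h=5.7038
  candidates: C₊=(5.5239,5.4653) cross=42.616; C₋=(6.7746,-5.8735) cross=-42.616
  mode - wants cross < 0 → take C=(6.7746,-5.8735) (cross=-42.616)
ex = (C−B)/|BC| = (0.7751,-0.6318); ey = (0.6318,0.7751)
P = B + 2.73·ex + -3.09·ey = (0.7374,-4.9391)

0.74 -4.94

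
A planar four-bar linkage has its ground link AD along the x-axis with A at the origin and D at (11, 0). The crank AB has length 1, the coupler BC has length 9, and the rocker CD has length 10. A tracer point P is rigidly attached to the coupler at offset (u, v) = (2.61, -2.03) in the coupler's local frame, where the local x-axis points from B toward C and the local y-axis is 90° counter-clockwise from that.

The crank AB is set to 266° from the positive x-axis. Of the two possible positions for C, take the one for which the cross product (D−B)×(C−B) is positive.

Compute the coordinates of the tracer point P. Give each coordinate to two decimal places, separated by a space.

2.91 0.44

A=(0,0), D=(11.00,0)
B = A + 1.00·(cos266°, sin266°) = (-0.0698, -0.9976)
|BD| = 11.1146
circle(B,9.00) ∩ circle(D,10.00): a=4.7026, h=7.6737
  candidates: C₊=(3.9251,7.0672) cross=85.290; C₋=(5.3026,-8.2182) cross=-85.290
  mode + wants cross > 0 → take C=(3.9251,7.0672) (cross=85.290)
ex = (C−B)/|BC| = (0.4439,0.8961); ey = (-0.8961,0.4439)
P = B + 2.61·ex + -2.03·ey = (2.9078,0.4402)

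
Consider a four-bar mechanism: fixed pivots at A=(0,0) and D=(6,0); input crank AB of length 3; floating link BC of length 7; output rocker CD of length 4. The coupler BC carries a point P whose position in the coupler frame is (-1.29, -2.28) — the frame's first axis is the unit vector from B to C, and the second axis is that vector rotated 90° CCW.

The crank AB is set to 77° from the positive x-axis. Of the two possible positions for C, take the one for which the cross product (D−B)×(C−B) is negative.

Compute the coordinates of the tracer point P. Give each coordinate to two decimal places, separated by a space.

A=(0,0), D=(6.00,0)
B = A + 3.00·(cos77°, sin77°) = (0.6749, 2.9231)
|BD| = 6.0747
circle(B,7.00) ∩ circle(D,4.00): a=5.7535, h=3.9871
  candidates: C₊=(7.6370,3.6497) cross=24.220; C₋=(3.7999,-3.3406) cross=-24.220
  mode - wants cross < 0 → take C=(3.7999,-3.3406) (cross=-24.220)
ex = (C−B)/|BC| = (0.4464,-0.8948); ey = (0.8948,0.4464)
P = B + -1.29·ex + -2.28·ey = (-1.9412,3.0595)

-1.94 3.06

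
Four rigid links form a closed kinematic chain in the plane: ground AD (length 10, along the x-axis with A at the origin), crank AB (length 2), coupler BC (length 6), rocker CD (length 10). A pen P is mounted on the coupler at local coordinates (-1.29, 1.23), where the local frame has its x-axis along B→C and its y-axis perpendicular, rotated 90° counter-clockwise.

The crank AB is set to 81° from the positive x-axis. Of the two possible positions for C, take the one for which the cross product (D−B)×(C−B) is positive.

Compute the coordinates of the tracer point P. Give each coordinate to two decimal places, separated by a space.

-1.38 1.42

A=(0,0), D=(10.00,0)
B = A + 2.00·(cos81°, sin81°) = (0.3129, 1.9754)
|BD| = 9.8865
circle(B,6.00) ∩ circle(D,10.00): a=1.7065, h=5.7522
  candidates: C₊=(3.1343,7.2706) cross=56.869; C₋=(0.8356,-4.0018) cross=-56.869
  mode + wants cross > 0 → take C=(3.1343,7.2706) (cross=56.869)
ex = (C−B)/|BC| = (0.4702,0.8825); ey = (-0.8825,0.4702)
P = B + -1.29·ex + 1.23·ey = (-1.3793,1.4153)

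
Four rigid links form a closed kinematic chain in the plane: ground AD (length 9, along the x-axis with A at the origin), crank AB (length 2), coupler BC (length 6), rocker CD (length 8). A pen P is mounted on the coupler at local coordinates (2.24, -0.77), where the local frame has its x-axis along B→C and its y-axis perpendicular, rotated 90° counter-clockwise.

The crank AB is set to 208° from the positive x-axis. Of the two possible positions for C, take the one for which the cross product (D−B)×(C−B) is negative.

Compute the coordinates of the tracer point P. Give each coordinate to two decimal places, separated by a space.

-0.61 -3.01

A=(0,0), D=(9.00,0)
B = A + 2.00·(cos208°, sin208°) = (-1.7659, -0.9389)
|BD| = 10.8068
circle(B,6.00) ∩ circle(D,8.00): a=4.1079, h=4.3732
  candidates: C₊=(1.9465,3.7747) cross=47.261; C₋=(2.7064,-4.9387) cross=-47.261
  mode - wants cross < 0 → take C=(2.7064,-4.9387) (cross=-47.261)
ex = (C−B)/|BC| = (0.7454,-0.6666); ey = (0.6666,0.7454)
P = B + 2.24·ex + -0.77·ey = (-0.6095,-3.0061)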